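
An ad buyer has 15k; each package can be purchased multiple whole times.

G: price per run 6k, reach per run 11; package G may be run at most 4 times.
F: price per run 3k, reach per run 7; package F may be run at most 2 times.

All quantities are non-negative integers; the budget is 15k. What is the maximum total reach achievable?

29

This is a bounded integer knapsack.
F has the best ratio (7/3); taking only F gives at most 2×7 = 14 (stopped by the supply cap of 2).
Mixing does better — 2×G and 1×F: price 15 ≤ 15, reach 2·11 + 1·7 = 29.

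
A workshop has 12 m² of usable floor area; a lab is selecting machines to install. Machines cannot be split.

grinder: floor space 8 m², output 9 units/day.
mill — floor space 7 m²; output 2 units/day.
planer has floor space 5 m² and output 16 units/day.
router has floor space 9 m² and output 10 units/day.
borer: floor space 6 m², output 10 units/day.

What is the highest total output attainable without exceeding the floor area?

26

planer + borer: floor space 5 + 6 = 11 ≤ 12, output 16 + 10 = 26.
mill + planer: floor space 7 + 5 = 12 ≤ 12, output 2 + 16 = 18.
Best is planer and borer with total output 26.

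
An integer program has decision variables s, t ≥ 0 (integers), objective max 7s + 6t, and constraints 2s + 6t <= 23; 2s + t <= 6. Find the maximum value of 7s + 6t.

The continuous relaxation peaks at (1.3, 3.4) with value 29.50; rounding to a feasible lattice point costs some objective.
(s,t)=(2,2): 2·2+6·2=16≤23, 2·2+1·2=6≤6, objective 26.
(s,t)=(1,3): 2·1+6·3=20≤23, 2·1+1·3=5≤6, objective 25.
(s,t)=(2,1): 2·2+6·1=10≤23, 2·2+1·1=5≤6, objective 20.
(s,t)=(1,2): 2·1+6·2=14≤23, 2·1+1·2=4≤6, objective 19.
Maximum is 26 at (s,t)=(2,2).

26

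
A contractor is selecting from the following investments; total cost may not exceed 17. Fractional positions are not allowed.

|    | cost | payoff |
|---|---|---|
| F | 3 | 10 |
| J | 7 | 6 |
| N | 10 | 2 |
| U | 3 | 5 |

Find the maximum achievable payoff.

Allowing fractional choices, the relaxed optimum would be about 21.8, but investments are indivisible.
F + N + U: cost 3 + 10 + 3 = 16 ≤ 17, payoff 10 + 2 + 5 = 17.
F + J + U: cost 3 + 7 + 3 = 13 ≤ 17, payoff 10 + 6 + 5 = 21.
F + J: cost 3 + 7 = 10 ≤ 17, payoff 10 + 6 = 16.
Best is F, J, and U with total payoff 21.

21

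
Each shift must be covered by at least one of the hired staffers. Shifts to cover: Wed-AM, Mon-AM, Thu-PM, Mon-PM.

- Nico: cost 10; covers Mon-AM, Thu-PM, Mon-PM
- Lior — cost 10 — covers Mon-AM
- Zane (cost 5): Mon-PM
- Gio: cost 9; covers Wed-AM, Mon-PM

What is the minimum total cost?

Choose Nico and Gio: together they cover Wed-AM, Mon-AM, Thu-PM, Mon-PM — every shift.
Total cost: 10 + 9 = 19.
No cover costs less than 19.

19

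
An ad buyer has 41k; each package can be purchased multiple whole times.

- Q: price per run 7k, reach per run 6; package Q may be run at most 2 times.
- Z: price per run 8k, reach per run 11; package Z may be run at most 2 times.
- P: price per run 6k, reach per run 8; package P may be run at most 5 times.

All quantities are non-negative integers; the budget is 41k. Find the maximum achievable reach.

Z has the best ratio (11/8); taking only Z gives at most 2×11 = 22 (stopped by the supply cap of 2).
Mixing does better — 2×Z and 4×P: price 40 ≤ 41, reach 2·11 + 4·8 = 54.

54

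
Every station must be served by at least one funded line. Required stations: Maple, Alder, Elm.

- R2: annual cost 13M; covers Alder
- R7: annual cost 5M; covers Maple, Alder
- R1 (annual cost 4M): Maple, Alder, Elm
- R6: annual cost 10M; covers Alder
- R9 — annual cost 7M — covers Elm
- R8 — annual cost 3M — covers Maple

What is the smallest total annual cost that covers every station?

4

This is a weighted set-cover instance.
R1 alone covers Maple, Alder, Elm — every station.
Total annual cost: 4.
No cover costs less than 4.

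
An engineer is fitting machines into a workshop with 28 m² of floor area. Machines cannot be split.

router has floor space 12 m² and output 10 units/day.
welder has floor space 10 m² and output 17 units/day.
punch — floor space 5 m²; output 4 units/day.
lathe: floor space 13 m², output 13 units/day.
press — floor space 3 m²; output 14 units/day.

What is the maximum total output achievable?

Allowing fractional choices, the relaxed optimum would be about 45.7, but machines are indivisible.
router + welder + press: floor space 12 + 10 + 3 = 25 ≤ 28, output 10 + 17 + 14 = 41.
router + lathe + press: floor space 12 + 13 + 3 = 28 ≤ 28, output 10 + 13 + 14 = 37.
welder + lathe + press: floor space 10 + 13 + 3 = 26 ≤ 28, output 17 + 13 + 14 = 44.
Best is welder, lathe, and press with total output 44.

44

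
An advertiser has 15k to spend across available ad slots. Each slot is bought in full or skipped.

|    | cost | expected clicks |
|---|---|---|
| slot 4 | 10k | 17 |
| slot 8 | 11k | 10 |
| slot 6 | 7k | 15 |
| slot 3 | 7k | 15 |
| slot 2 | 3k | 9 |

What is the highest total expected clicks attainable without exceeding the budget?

Take slot 6 and slot 3: cost 7 + 7 = 14 ≤ 15, expected clicks 15 + 15 = 30.
No other feasible combination does better.

30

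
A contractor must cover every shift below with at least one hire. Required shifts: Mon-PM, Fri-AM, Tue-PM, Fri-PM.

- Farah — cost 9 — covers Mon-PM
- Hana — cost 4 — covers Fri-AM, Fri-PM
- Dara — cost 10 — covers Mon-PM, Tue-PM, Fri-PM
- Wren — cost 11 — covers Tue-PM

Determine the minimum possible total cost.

This is an integer covering problem.
Choose Hana and Dara: together they cover Mon-PM, Fri-AM, Tue-PM, Fri-PM — every shift.
Total cost: 4 + 10 = 14.
No cover costs less than 14.

14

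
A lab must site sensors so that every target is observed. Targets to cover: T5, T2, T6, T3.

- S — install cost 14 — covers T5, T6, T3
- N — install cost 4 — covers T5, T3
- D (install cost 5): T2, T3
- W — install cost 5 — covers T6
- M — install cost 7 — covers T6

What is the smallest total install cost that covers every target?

14

Choose N, D, and W: together they cover T5, T2, T6, T3 — every target.
Total install cost: 4 + 5 + 5 = 14.
No cover costs less than 14.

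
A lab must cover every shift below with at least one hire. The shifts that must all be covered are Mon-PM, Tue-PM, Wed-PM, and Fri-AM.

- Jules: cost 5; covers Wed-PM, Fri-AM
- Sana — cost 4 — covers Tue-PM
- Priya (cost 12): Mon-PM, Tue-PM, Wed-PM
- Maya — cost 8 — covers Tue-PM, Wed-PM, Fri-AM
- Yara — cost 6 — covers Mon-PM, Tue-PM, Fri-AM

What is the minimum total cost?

This is an integer covering problem.
Choose Jules and Yara: together they cover Mon-PM, Tue-PM, Wed-PM, Fri-AM — every shift.
Total cost: 5 + 6 = 11.
No cover costs less than 11.

11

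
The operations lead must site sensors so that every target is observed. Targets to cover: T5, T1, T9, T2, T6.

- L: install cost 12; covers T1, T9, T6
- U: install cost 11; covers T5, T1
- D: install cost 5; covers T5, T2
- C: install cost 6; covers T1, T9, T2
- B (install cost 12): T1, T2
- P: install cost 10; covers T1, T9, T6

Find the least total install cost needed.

The greedy cost-per-new-target heuristic would pick C, D, and P for 21, but a cheaper cover exists.
Choose D and P: together they cover T5, T1, T9, T2, T6 — every target.
Total install cost: 5 + 10 = 15.
No cover costs less than 15.

15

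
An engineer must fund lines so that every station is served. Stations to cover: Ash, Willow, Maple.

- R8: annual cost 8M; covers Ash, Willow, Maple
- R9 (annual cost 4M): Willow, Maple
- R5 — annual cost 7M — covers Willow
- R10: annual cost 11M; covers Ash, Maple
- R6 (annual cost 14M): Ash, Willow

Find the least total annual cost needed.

8

The greedy cost-per-new-station heuristic would pick R9 and R8 for 12, but a cheaper cover exists.
R8 alone covers Ash, Willow, Maple — every station.
Total annual cost: 8.
No cover costs less than 8.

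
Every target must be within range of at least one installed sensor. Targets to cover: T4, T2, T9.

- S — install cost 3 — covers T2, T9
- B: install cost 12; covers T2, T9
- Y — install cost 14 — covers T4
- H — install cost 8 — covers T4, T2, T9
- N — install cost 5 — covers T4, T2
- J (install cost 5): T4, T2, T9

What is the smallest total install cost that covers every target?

5

This is an integer covering problem.
The greedy cost-per-new-target heuristic would pick S and N for 8, but a cheaper cover exists.
J alone covers T4, T2, T9 — every target.
Total install cost: 5.
No cover costs less than 5.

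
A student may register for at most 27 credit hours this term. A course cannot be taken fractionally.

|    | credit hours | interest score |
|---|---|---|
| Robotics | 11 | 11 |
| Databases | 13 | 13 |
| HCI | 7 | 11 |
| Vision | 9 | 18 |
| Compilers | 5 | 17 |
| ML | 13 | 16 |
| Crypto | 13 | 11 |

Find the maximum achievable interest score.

51

Allowing fractional choices, the relaxed optimum would be about 53.4, but courses are indivisible.
Vision + Compilers + ML: credit hours 9 + 5 + 13 = 27 ≤ 27, interest score 18 + 17 + 16 = 51.
Databases + Vision + Compilers: credit hours 13 + 9 + 5 = 27 ≤ 27, interest score 13 + 18 + 17 = 48.
Best is Vision, Compilers, and ML with total interest score 51.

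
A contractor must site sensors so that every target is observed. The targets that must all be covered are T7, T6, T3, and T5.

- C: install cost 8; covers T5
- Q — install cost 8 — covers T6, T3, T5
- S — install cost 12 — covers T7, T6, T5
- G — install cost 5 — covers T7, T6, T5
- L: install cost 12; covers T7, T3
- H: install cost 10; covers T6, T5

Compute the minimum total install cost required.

13

Choose Q and G: together they cover T7, T6, T3, T5 — every target.
Total install cost: 8 + 5 = 13.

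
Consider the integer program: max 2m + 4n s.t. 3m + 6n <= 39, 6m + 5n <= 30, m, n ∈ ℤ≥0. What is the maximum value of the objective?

24

(m,n)=(0,6): 3·0+6·6=36≤39, 6·0+5·6=30≤30, objective 24.
(m,n)=(0,5): 3·0+6·5=30≤39, 6·0+5·5=25≤30, objective 20.
The best lattice point is (0,6), giving 24.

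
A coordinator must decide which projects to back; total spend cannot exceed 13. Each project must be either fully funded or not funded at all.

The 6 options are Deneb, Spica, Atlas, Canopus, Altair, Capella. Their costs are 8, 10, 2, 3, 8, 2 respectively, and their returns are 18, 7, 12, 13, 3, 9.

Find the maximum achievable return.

Treat it as a binary knapsack problem.
Allowing fractional choices, the relaxed optimum would be about 47.5, but projects are indivisible.
Deneb + Atlas + Canopus: cost 8 + 2 + 3 = 13 ≤ 13, return 18 + 12 + 13 = 43.
Deneb + Atlas + Capella: cost 8 + 2 + 2 = 12 ≤ 13, return 18 + 12 + 9 = 39.
Deneb + Canopus + Capella: cost 8 + 3 + 2 = 13 ≤ 13, return 18 + 13 + 9 = 40.
Best is Deneb, Atlas, and Canopus with total return 43.

43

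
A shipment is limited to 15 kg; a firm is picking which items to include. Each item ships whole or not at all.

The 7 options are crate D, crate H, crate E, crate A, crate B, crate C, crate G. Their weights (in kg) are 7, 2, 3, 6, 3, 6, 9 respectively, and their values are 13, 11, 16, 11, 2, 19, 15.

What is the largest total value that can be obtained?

48

Take crate H, crate E, crate B, and crate C: weight 2 + 3 + 3 + 6 = 14 ≤ 15, value 11 + 16 + 2 + 19 = 48.
No other feasible combination does better.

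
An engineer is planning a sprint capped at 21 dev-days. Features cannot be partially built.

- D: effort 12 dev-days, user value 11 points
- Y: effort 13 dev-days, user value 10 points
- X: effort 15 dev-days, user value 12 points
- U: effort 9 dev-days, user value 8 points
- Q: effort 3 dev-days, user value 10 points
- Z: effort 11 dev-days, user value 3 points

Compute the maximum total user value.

22

Treat it as a binary knapsack problem.
Allowing fractional choices, the relaxed optimum would be about 26.3, but features are indivisible.
D + Q: effort 12 + 3 = 15 ≤ 21, user value 11 + 10 = 21.
X + Q: effort 15 + 3 = 18 ≤ 21, user value 12 + 10 = 22.
Best is X and Q with total user value 22.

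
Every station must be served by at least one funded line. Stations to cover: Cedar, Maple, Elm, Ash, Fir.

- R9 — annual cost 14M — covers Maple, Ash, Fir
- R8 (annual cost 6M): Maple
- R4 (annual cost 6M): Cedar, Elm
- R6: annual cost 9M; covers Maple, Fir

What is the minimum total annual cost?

20

Choose R9 and R4: together they cover Cedar, Maple, Elm, Ash, Fir — every station.
Total annual cost: 14 + 6 = 20.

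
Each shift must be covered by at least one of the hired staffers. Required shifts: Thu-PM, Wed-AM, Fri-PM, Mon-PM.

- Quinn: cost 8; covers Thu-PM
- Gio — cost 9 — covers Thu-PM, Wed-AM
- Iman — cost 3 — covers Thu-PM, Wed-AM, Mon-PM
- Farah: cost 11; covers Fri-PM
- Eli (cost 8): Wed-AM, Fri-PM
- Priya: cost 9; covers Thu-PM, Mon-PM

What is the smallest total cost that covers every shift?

Choose Iman and Eli: together they cover Thu-PM, Wed-AM, Fri-PM, Mon-PM — every shift.
Total cost: 3 + 8 = 11.
No cover costs less than 11.

11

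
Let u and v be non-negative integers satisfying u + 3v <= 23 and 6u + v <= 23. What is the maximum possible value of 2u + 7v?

53

(u,v)=(2,7) is feasible, giving 53.
(u,v)=(1,7) is feasible, giving 51.
(u,v)=(0,7) is feasible, giving 49.
No feasible integer point exceeds 53.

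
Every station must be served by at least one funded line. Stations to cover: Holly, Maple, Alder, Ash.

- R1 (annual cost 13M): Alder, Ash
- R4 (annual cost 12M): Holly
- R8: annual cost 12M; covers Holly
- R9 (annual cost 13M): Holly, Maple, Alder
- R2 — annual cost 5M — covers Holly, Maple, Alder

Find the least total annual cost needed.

Choose R1 and R2: together they cover Holly, Maple, Alder, Ash — every station.
Total annual cost: 13 + 5 = 18.
No cover costs less than 18.

18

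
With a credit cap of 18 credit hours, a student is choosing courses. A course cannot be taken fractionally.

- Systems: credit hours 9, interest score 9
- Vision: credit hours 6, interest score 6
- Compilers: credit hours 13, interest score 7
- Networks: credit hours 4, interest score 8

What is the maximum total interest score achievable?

17

Allowing fractional choices, the relaxed optimum would be about 22.0, but courses are indivisible.
Systems + Networks: credit hours 9 + 4 = 13 ≤ 18, interest score 9 + 8 = 17.
Systems + Vision: credit hours 9 + 6 = 15 ≤ 18, interest score 9 + 6 = 15.
Best is Systems and Networks with total interest score 17.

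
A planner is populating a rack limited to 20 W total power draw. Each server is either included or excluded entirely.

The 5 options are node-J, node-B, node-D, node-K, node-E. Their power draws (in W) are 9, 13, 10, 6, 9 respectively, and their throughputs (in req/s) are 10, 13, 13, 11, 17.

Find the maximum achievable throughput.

Take node-D and node-E: power draw 10 + 9 = 19 ≤ 20, throughput 13 + 17 = 30.
No other feasible combination does better.

30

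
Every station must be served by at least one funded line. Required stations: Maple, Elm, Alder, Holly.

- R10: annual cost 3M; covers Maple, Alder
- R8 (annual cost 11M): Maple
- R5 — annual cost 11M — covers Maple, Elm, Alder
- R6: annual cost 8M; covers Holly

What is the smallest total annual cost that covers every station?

19

The greedy cost-per-new-station heuristic would pick R10, R6, and R5 for 22, but a cheaper cover exists.
Choose R5 and R6: together they cover Maple, Elm, Alder, Holly — every station.
Total annual cost: 11 + 8 = 19.
No cover costs less than 19.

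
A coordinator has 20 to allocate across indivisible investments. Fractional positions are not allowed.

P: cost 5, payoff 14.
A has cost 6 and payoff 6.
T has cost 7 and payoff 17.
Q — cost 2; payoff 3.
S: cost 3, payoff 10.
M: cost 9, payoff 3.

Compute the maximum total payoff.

44

Allowing fractional choices, the relaxed optimum would be about 47.0, but investments are indivisible.
P + T + S: cost 5 + 7 + 3 = 15 ≤ 20, payoff 14 + 17 + 10 = 41.
P + A + T + Q: cost 5 + 6 + 7 + 2 = 20 ≤ 20, payoff 14 + 6 + 17 + 3 = 40.
P + T + Q + S: cost 5 + 7 + 2 + 3 = 17 ≤ 20, payoff 14 + 17 + 3 + 10 = 44.
Best is P, T, Q, and S with total payoff 44.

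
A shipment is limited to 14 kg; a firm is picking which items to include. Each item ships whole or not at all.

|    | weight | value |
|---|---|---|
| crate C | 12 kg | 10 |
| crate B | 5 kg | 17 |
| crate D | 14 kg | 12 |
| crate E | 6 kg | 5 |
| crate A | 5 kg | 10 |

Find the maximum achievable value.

27

crate B: weight 5 ≤ 14, value 17.
crate B + crate E: weight 5 + 6 = 11 ≤ 14, value 17 + 5 = 22.
crate B + crate A: weight 5 + 5 = 10 ≤ 14, value 17 + 10 = 27.
Best is crate B and crate A with total value 27.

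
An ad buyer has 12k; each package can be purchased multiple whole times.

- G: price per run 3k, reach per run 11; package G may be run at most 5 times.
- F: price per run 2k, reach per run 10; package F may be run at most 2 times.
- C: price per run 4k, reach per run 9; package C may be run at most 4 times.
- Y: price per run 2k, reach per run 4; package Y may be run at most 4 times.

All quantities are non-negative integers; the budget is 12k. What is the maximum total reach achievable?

This is a bounded integer knapsack.
F has the best ratio (10/2); taking only F gives at most 2×10 = 20 (stopped by the supply cap of 2).
Mixing does better — 2×G, 2×F, and 1×Y: price 12 ≤ 12, reach 2·11 + 2·10 + 1·4 = 46.

46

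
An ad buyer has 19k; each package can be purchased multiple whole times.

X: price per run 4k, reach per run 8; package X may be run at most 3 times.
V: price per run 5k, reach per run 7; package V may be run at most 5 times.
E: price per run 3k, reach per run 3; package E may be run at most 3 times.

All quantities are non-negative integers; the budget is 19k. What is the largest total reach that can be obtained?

31

X has the best ratio (8/4); taking only X gives at most 3×8 = 24 (stopped by the supply cap of 3).
Mixing does better — 3×X and 1×V: price 17 ≤ 19, reach 3·8 + 1·7 = 31.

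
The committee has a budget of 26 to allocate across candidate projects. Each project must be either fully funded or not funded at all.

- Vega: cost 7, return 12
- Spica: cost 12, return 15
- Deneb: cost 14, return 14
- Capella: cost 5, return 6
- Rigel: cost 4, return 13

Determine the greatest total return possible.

Allowing fractional choices, the relaxed optimum would be about 43.6, but projects are indivisible.
Vega + Spica + Rigel: cost 7 + 12 + 4 = 23 ≤ 26, return 12 + 15 + 13 = 40.
Spica + Capella + Rigel: cost 12 + 5 + 4 = 21 ≤ 26, return 15 + 6 + 13 = 34.
Vega + Deneb + Rigel: cost 7 + 14 + 4 = 25 ≤ 26, return 12 + 14 + 13 = 39.
Best is Vega, Spica, and Rigel with total return 40.

40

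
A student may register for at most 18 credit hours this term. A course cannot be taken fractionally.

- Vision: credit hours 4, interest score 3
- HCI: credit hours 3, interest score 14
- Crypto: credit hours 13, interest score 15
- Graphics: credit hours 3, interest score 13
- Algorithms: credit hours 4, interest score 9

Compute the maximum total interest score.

39

Allowing fractional choices, the relaxed optimum would be about 45.2, but courses are indivisible.
Vision + HCI + Graphics + Algorithms: credit hours 4 + 3 + 3 + 4 = 14 ≤ 18, interest score 3 + 14 + 13 + 9 = 39.
HCI + Graphics + Algorithms: credit hours 3 + 3 + 4 = 10 ≤ 18, interest score 14 + 13 + 9 = 36.
Vision + HCI + Graphics: credit hours 4 + 3 + 3 = 10 ≤ 18, interest score 3 + 14 + 13 = 30.
Best is Vision, HCI, Graphics, and Algorithms with total interest score 39.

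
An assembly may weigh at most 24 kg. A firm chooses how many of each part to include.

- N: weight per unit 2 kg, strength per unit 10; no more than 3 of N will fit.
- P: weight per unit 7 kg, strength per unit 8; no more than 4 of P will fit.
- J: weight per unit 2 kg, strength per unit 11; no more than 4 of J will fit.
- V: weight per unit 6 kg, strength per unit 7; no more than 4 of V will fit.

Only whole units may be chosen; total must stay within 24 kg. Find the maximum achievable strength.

This is a bounded integer knapsack.
3×N, 4×J, and 1×V: weight 20 ≤ 24, strength 3·10 + 4·11 + 1·7 = 81.
3×N, 1×P, and 4×J: weight 21 ≤ 24, strength 3·10 + 1·8 + 4·11 = 82.
Best is 82.

82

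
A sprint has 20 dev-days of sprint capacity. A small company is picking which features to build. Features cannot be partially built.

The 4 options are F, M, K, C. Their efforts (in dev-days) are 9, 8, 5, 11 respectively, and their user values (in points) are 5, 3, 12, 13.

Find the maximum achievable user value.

25

This is an integer program with binary decision variables.
Allowing fractional choices, the relaxed optimum would be about 27.2, but features are indivisible.
K + C: effort 5 + 11 = 16 ≤ 20, user value 12 + 13 = 25.
F + C: effort 9 + 11 = 20 ≤ 20, user value 5 + 13 = 18.
Best is K and C with total user value 25.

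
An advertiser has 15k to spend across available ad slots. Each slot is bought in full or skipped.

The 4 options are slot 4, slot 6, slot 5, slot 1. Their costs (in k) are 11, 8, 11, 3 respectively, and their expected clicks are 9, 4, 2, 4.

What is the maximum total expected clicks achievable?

Allowing fractional choices, the relaxed optimum would be about 13.5, but ad slots are indivisible.
slot 6 + slot 1: cost 8 + 3 = 11 ≤ 15, expected clicks 4 + 4 = 8.
slot 4 + slot 1: cost 11 + 3 = 14 ≤ 15, expected clicks 9 + 4 = 13.
slot 4: cost 11 ≤ 15, expected clicks 9.
Best is slot 4 and slot 1 with total expected clicks 13.

13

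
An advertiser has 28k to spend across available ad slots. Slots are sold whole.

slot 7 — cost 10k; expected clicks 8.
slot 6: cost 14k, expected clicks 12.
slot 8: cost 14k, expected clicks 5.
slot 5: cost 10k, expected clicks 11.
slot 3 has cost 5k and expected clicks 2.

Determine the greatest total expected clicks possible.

23

Allowing fractional choices, the relaxed optimum would be about 26.2, but ad slots are indivisible.
slot 6 + slot 5: cost 14 + 10 = 24 ≤ 28, expected clicks 12 + 11 = 23.
slot 7 + slot 5 + slot 3: cost 10 + 10 + 5 = 25 ≤ 28, expected clicks 8 + 11 + 2 = 21.
slot 7 + slot 6: cost 10 + 14 = 24 ≤ 28, expected clicks 8 + 12 = 20.
Best is slot 6 and slot 5 with total expected clicks 23.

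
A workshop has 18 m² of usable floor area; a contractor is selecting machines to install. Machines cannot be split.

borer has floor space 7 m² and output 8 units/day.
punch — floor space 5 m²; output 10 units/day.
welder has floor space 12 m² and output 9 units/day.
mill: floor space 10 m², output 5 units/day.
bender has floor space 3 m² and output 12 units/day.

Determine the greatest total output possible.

borer + punch + bender: floor space 7 + 5 + 3 = 15 ≤ 18, output 8 + 10 + 12 = 30.
punch + mill + bender: floor space 5 + 10 + 3 = 18 ≤ 18, output 10 + 5 + 12 = 27.
punch + bender: floor space 5 + 3 = 8 ≤ 18, output 10 + 12 = 22.
Best is borer, punch, and bender with total output 30.

30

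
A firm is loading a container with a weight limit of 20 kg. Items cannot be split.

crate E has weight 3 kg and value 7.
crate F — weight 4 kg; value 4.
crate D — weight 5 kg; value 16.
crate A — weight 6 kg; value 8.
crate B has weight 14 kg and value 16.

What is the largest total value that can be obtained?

35

Treat it as a binary knapsack problem.
Take crate E, crate F, crate D, and crate A: weight 3 + 4 + 5 + 6 = 18 ≤ 20, value 7 + 4 + 16 + 8 = 35.
No other feasible combination does better.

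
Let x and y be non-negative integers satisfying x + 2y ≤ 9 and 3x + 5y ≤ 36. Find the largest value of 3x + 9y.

39

(x,y)=(1,4): 1·1+2·4=9≤9, 3·1+5·4=23≤36, objective 39.
(x,y)=(0,4): 1·0+2·4=8≤9, 3·0+5·4=20≤36, objective 36.
(x,y)=(2,3): 1·2+2·3=8≤9, 3·2+5·3=21≤36, objective 33.
Maximum is 39 at (x,y)=(1,4).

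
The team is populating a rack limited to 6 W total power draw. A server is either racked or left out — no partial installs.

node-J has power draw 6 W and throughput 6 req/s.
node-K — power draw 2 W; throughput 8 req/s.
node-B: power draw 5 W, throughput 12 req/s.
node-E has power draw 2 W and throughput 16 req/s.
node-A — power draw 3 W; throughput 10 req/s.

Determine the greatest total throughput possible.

Allowing fractional choices, the relaxed optimum would be about 30.7, but servers are indivisible.
node-K + node-E: power draw 2 + 2 = 4 ≤ 6, throughput 8 + 16 = 24.
node-E + node-A: power draw 2 + 3 = 5 ≤ 6, throughput 16 + 10 = 26.
node-K + node-A: power draw 2 + 3 = 5 ≤ 6, throughput 8 + 10 = 18.
Best is node-E and node-A with total throughput 26.

26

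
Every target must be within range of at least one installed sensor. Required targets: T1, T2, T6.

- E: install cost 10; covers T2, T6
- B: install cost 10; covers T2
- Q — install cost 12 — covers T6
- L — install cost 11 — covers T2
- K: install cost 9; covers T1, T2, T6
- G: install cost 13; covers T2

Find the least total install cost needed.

9

This is a weighted set-cover instance.
K alone covers T1, T2, T6 — every target.
Total install cost: 9.
No cover costs less than 9.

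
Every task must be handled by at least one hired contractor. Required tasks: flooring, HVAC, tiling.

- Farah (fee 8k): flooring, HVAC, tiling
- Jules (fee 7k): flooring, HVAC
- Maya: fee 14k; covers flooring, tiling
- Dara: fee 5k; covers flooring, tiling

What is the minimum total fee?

This is an integer covering problem.
The greedy cost-per-new-task heuristic would pick Dara and Jules for 12, but a cheaper cover exists.
Farah alone covers flooring, HVAC, tiling — every task.
Total fee: 8.
No cover costs less than 8.

8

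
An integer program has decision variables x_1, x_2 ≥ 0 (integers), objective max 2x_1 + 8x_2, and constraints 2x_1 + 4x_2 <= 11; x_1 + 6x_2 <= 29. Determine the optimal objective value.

(x_1,x_2)=(1,2) is feasible, giving 18.
(x_1,x_2)=(0,2) is feasible, giving 16.
No feasible integer point exceeds 18.

18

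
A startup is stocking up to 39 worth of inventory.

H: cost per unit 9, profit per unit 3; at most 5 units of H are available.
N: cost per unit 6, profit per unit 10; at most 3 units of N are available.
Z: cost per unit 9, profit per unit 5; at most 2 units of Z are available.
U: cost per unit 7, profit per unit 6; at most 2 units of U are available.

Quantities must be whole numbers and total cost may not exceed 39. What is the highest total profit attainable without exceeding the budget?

42

This is a bounded integer knapsack.
3×N, 1×Z, and 1×U: cost 34 ≤ 39, profit 3·10 + 1·5 + 1·6 = 41.
3×N and 2×U: cost 32 ≤ 39, profit 3·10 + 2·6 = 42.
Best is 42.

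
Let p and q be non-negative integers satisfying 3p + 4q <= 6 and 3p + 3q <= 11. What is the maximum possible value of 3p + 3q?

(p,q)=(2,0): 3·2+4·0=6≤6, 3·2+3·0=6≤11, objective 6.
(p,q)=(1,0): 3·1+4·0=3≤6, 3·1+3·0=3≤11, objective 3.
Maximum is 6 at (p,q)=(2,0).

6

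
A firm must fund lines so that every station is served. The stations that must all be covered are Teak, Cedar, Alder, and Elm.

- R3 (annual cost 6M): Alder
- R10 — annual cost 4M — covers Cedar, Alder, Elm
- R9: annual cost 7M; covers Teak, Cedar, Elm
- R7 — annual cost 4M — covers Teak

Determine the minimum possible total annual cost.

Choose R10 and R7: together they cover Teak, Cedar, Alder, Elm — every station.
Total annual cost: 4 + 4 = 8.

8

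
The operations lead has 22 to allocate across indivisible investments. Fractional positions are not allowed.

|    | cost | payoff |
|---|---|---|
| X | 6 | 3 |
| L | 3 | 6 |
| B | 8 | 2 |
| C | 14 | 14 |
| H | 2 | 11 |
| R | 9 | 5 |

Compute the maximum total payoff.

Allowing fractional choices, the relaxed optimum would be about 32.7, but investments are indivisible.
L + C + H: cost 3 + 14 + 2 = 19 ≤ 22, payoff 6 + 14 + 11 = 31.
X + C + H: cost 6 + 14 + 2 = 22 ≤ 22, payoff 3 + 14 + 11 = 28.
Best is L, C, and H with total payoff 31.

31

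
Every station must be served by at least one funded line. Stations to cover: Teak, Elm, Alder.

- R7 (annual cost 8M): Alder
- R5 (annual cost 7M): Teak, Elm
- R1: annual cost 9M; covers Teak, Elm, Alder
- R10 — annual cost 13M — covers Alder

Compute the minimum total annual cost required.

R1 alone covers Teak, Elm, Alder — every station.
Total annual cost: 9.
No cover costs less than 9.

9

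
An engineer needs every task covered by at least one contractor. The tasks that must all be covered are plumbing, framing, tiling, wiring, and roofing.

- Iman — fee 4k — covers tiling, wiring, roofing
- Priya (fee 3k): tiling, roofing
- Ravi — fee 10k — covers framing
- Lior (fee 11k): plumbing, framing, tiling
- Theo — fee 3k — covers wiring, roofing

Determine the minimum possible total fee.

14

This is an integer covering problem.
The greedy cost-per-new-task heuristic would pick Iman and Lior for 15, but a cheaper cover exists.
Choose Lior and Theo: together they cover plumbing, framing, tiling, wiring, roofing — every task.
Total fee: 11 + 3 = 14.
No cover costs less than 14.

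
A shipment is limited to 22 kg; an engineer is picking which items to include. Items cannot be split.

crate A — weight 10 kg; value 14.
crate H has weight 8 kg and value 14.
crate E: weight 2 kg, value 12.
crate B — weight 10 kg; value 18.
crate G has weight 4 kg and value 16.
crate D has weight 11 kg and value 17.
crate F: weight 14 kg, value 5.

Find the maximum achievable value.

48

Allowing fractional choices, the relaxed optimum would be about 56.5, but items are indivisible.
crate E + crate G + crate D: weight 2 + 4 + 11 = 17 ≤ 22, value 12 + 16 + 17 = 45.
crate E + crate B + crate G: weight 2 + 10 + 4 = 16 ≤ 22, value 12 + 18 + 16 = 46.
crate H + crate B + crate G: weight 8 + 10 + 4 = 22 ≤ 22, value 14 + 18 + 16 = 48.
Best is crate H, crate B, and crate G with total value 48.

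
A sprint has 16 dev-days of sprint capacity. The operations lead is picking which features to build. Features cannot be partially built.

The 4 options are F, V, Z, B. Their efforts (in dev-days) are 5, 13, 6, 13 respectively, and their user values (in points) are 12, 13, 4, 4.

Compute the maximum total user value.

Allowing fractional choices, the relaxed optimum would be about 23.0, but features are indivisible.
V: effort 13 ≤ 16, user value 13.
F + Z: effort 5 + 6 = 11 ≤ 16, user value 12 + 4 = 16.
F: effort 5 ≤ 16, user value 12.
Best is F and Z with total user value 16.

16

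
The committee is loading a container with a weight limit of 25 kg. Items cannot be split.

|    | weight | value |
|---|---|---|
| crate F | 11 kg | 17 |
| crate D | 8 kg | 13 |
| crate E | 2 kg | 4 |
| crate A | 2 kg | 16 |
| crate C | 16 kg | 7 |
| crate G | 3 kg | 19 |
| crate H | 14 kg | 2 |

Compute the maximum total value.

This is an integer program with binary decision variables.
Allowing fractional choices, the relaxed optimum would be about 67.5, but items are indivisible.
crate F + crate D + crate A + crate G: weight 11 + 8 + 2 + 3 = 24 ≤ 25, value 17 + 13 + 16 + 19 = 65.
crate F + crate E + crate A + crate G: weight 11 + 2 + 2 + 3 = 18 ≤ 25, value 17 + 4 + 16 + 19 = 56.
Best is crate F, crate D, crate A, and crate G with total value 65.

65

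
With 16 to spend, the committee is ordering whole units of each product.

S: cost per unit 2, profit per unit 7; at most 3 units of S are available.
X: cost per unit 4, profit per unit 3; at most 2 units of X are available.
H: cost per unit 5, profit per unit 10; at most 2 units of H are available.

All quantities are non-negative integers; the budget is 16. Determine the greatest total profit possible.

3×S and 2×H: cost 16 ≤ 16, profit 3·7 + 2·10 = 41.
2×S and 2×H: cost 14 ≤ 16, profit 2·7 + 2·10 = 34.
Best is 41.

41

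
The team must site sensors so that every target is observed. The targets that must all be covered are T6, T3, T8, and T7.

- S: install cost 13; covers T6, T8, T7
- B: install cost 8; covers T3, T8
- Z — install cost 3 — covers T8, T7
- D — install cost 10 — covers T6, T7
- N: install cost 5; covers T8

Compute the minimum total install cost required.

Choose B and D: together they cover T6, T3, T8, T7 — every target.
Total install cost: 8 + 10 = 18.

18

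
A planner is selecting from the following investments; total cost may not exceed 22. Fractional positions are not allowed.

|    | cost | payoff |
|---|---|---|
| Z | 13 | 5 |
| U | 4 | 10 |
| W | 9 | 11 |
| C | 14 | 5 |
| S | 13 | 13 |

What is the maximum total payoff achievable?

U + S: cost 4 + 13 = 17 ≤ 22, payoff 10 + 13 = 23.
U + W: cost 4 + 9 = 13 ≤ 22, payoff 10 + 11 = 21.
W + S: cost 9 + 13 = 22 ≤ 22, payoff 11 + 13 = 24.
Best is W and S with total payoff 24.

24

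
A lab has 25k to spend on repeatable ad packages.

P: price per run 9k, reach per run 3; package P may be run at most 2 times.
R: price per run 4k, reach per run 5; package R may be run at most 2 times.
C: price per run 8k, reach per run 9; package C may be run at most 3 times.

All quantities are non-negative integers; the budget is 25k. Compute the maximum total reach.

3×C: price 24 ≤ 25, reach 3·9 = 27.
2×R and 2×C: price 24 ≤ 25, reach 2·5 + 2·9 = 28.
Best is 28.

28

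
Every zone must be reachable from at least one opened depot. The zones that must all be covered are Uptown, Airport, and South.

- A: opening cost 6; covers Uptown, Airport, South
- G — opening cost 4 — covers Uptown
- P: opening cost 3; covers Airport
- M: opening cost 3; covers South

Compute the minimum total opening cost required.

A alone covers Uptown, Airport, South — every zone.
Total opening cost: 6.
No cover costs less than 6.

6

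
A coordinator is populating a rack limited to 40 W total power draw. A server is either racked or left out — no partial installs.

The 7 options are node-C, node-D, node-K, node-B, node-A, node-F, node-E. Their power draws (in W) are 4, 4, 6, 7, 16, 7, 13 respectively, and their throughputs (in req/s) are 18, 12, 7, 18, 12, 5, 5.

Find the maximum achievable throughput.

67

Take node-C, node-D, node-K, node-B, and node-A: power draw 4 + 4 + 6 + 7 + 16 = 37 ≤ 40, throughput 18 + 12 + 7 + 18 + 12 = 67.
No other feasible combination does better.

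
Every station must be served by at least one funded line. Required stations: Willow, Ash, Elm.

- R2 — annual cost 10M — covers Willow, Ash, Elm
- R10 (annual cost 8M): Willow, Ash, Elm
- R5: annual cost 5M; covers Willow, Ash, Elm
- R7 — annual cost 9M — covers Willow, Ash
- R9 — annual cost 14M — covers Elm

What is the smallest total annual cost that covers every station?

5

This is an integer covering problem.
R5 alone covers Willow, Ash, Elm — every station.
Total annual cost: 5.
No cover costs less than 5.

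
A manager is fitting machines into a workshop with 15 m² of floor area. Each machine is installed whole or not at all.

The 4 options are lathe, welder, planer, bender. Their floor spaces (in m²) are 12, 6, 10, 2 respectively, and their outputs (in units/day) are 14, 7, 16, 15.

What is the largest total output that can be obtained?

Allowing fractional choices, the relaxed optimum would be about 34.5, but machines are indivisible.
welder + bender: floor space 6 + 2 = 8 ≤ 15, output 7 + 15 = 22.
lathe + bender: floor space 12 + 2 = 14 ≤ 15, output 14 + 15 = 29.
planer + bender: floor space 10 + 2 = 12 ≤ 15, output 16 + 15 = 31.
Best is planer and bender with total output 31.

31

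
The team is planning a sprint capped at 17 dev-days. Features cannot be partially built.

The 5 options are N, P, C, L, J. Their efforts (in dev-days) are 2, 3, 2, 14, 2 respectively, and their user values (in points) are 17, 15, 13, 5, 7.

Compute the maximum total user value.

52

Allowing fractional choices, the relaxed optimum would be about 54.9, but features are indivisible.
N + P + J: effort 2 + 3 + 2 = 7 ≤ 17, user value 17 + 15 + 7 = 39.
N + P + C + J: effort 2 + 3 + 2 + 2 = 9 ≤ 17, user value 17 + 15 + 13 + 7 = 52.
N + P + C: effort 2 + 3 + 2 = 7 ≤ 17, user value 17 + 15 + 13 = 45.
Best is N, P, C, and J with total user value 52.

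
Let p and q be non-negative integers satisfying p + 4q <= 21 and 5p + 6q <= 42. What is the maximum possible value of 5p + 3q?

(p,q)=(8,0) is feasible, giving 40.
(p,q)=(7,1) is feasible, giving 38.
(p,q)=(7,0) is feasible, giving 35.
Maximum is 40 at (p,q)=(8,0).

40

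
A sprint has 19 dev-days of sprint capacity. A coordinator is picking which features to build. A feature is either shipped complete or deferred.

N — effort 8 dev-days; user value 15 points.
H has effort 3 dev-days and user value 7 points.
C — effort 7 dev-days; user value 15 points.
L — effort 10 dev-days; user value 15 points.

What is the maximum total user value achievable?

37

Treat it as a binary knapsack problem.
N + C: effort 8 + 7 = 15 ≤ 19, user value 15 + 15 = 30.
N + H + C: effort 8 + 3 + 7 = 18 ≤ 19, user value 15 + 7 + 15 = 37.
C + L: effort 7 + 10 = 17 ≤ 19, user value 15 + 15 = 30.
Best is N, H, and C with total user value 37.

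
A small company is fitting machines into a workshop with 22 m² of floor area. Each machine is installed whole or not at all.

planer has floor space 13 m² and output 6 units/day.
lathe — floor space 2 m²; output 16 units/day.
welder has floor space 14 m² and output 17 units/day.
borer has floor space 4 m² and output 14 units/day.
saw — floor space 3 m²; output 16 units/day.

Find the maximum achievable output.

52

lathe + welder + saw: floor space 2 + 14 + 3 = 19 ≤ 22, output 16 + 17 + 16 = 49.
planer + lathe + borer + saw: floor space 13 + 2 + 4 + 3 = 22 ≤ 22, output 6 + 16 + 14 + 16 = 52.
lathe + welder + borer: floor space 2 + 14 + 4 = 20 ≤ 22, output 16 + 17 + 14 = 47.
Best is planer, lathe, borer, and saw with total output 52.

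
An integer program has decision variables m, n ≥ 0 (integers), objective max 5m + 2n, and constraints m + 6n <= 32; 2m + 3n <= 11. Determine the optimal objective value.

25

(m,n)=(5,0): 1·5+6·0=5≤32, 2·5+3·0=10≤11, objective 25.
(m,n)=(4,1): 1·4+6·1=10≤32, 2·4+3·1=11≤11, objective 22.
(m,n)=(4,0): 1·4+6·0=4≤32, 2·4+3·0=8≤11, objective 20.
Maximum is 25 at (m,n)=(5,0).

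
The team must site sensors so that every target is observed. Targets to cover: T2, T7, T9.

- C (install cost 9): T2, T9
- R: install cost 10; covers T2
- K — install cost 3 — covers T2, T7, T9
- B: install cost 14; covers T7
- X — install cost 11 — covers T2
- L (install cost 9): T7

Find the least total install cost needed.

K alone covers T2, T7, T9 — every target.
Total install cost: 3.
No cover costs less than 3.

3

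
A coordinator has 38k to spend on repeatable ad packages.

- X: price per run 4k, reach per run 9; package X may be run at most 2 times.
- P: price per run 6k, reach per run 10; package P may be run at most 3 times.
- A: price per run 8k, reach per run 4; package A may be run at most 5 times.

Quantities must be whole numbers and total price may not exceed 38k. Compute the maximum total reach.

This is a bounded integer knapsack.
X has the best ratio (9/4); taking only X gives at most 2×9 = 18 (stopped by the supply cap of 2).
Mixing does better — 2×X, 3×P, and 1×A: price 34 ≤ 38, reach 2·9 + 3·10 + 1·4 = 52.

52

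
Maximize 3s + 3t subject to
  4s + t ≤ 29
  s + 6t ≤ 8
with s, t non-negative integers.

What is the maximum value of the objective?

21

The continuous relaxation peaks at (7.22, 0.13) with value 22.04; rounding to a feasible lattice point costs some objective.
(s,t)=(7,0): 4·7+1·0=28≤29, 1·7+6·0=7≤8, objective 21.
(s,t)=(6,0): 4·6+1·0=24≤29, 1·6+6·0=6≤8, objective 18.
No feasible integer point exceeds 21.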